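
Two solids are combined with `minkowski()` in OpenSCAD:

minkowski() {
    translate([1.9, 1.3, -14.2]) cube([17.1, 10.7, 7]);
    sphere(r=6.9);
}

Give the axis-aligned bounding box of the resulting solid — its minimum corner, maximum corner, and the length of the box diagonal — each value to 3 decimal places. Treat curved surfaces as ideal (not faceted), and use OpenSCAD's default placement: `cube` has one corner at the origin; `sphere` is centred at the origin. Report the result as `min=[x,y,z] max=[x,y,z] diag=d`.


A = translate([1.9, 1.3, -14.2]) cube([17.1, 10.7, 7]) → bbox [1.9,1.3,-14.2] .. [19,12,-7.2]
B = sphere(r=6.9) → bbox [-6.9,-6.9,-6.9] .. [6.9,6.9,6.9]
lo = A.lo+B.lo = [1.9-6.9, 1.3-6.9, -14.2-6.9] = [-5.000,-5.600,-21.100]
hi = A.hi+B.hi = [19+6.9, 12+6.9, -7.2+6.9] = [25.900,18.900,-0.300]
diag = √(30.9²+24.5²+20.8²) = √1987.7 = 44.584

min=[-5.000,-5.600,-21.100] max=[25.900,18.900,-0.300] diag=44.584


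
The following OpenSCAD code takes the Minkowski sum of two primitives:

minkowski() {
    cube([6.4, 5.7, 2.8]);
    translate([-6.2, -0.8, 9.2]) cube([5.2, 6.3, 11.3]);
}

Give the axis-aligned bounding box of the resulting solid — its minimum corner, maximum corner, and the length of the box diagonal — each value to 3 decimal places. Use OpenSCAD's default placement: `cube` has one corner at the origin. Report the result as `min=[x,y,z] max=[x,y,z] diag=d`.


min=[-6.200,-0.800,9.200] max=[5.400,11.200,23.300] diag=21.849

A = translate([-6.2, -0.8, 9.2]) cube([5.2, 6.3, 11.3]) → bbox [-6.2,-0.8,9.2] .. [-1,5.5,20.5]
B = cube([6.4, 5.7, 2.8]) → bbox [0,0,0] .. [6.4,5.7,2.8]
lo = A.lo+B.lo = [-6.2+0, -0.8+0, 9.2+0] = [-6.200,-0.800,9.200]
hi = A.hi+B.hi = [-1+6.4, 5.5+5.7, 20.5+2.8] = [5.400,11.200,23.300]
diag = √(11.6²+12²+14.1²) = √477.37 = 21.849


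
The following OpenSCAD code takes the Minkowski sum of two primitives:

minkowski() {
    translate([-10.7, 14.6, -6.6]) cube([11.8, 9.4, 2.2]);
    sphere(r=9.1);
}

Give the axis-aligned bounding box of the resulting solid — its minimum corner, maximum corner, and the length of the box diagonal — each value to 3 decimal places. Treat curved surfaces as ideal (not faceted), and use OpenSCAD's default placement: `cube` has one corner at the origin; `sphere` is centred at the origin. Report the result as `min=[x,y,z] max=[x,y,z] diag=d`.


A = translate([-10.7, 14.6, -6.6]) cube([11.8, 9.4, 2.2]) → bbox [-10.7,14.6,-6.6] .. [1.1,24,-4.4]
B = sphere(r=9.1) → bbox [-9.1,-9.1,-9.1] .. [9.1,9.1,9.1]
lo = A.lo+B.lo = [-10.7-9.1, 14.6-9.1, -6.6-9.1] = [-19.800,5.500,-15.700]
hi = A.hi+B.hi = [1.1+9.1, 24+9.1, -4.4+9.1] = [10.200,33.100,4.700]
diag = √(30²+27.6²+20.4²) = √2077.92 = 45.584

min=[-19.800,5.500,-15.700] max=[10.200,33.100,4.700] diag=45.584


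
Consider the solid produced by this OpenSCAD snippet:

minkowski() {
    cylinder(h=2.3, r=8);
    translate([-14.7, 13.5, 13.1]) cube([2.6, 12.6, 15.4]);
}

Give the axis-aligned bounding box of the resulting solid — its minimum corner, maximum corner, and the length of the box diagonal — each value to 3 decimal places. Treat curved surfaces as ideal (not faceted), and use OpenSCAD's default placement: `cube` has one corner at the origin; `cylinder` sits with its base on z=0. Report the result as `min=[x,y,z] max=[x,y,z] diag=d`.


A = translate([-14.7, 13.5, 13.1]) cube([2.6, 12.6, 15.4]) → bbox [-14.7,13.5,13.1] .. [-12.1,26.1,28.5]
B = cylinder(h=2.3, r=8) → bbox [-8,-8,0] .. [8,8,2.3]
lo = A.lo+B.lo = [-14.7-8, 13.5-8, 13.1+0] = [-22.700,5.500,13.100]
hi = A.hi+B.hi = [-12.1+8, 26.1+8, 28.5+2.3] = [-4.100,34.100,30.800]
diag = √(18.6²+28.6²+17.7²) = √1477.21 = 38.434

min=[-22.700,5.500,13.100] max=[-4.100,34.100,30.800] diag=38.434


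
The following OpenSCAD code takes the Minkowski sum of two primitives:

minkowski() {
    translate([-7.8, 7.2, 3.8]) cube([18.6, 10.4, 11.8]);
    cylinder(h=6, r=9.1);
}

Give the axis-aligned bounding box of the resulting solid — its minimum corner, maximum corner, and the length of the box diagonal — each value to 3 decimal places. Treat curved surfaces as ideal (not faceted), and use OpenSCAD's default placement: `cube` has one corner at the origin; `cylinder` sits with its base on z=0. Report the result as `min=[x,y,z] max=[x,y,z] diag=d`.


A = translate([-7.8, 7.2, 3.8]) cube([18.6, 10.4, 11.8]) → bbox [-7.8,7.2,3.8] .. [10.8,17.6,15.6]
B = cylinder(h=6, r=9.1) → bbox [-9.1,-9.1,0] .. [9.1,9.1,6]
lo = A.lo+B.lo = [-7.8-9.1, 7.2-9.1, 3.8+0] = [-16.900,-1.900,3.800]
hi = A.hi+B.hi = [10.8+9.1, 17.6+9.1, 15.6+6] = [19.900,26.700,21.600]
diag = √(36.8²+28.6²+17.8²) = √2489.04 = 49.890

min=[-16.900,-1.900,3.800] max=[19.900,26.700,21.600] diag=49.890


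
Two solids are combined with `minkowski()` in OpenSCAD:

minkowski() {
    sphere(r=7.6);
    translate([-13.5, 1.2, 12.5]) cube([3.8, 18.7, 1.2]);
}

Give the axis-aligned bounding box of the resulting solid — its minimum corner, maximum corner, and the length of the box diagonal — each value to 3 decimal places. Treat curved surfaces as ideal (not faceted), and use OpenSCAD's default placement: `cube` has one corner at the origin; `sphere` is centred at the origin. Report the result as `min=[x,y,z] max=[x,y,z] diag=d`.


A = translate([-13.5, 1.2, 12.5]) cube([3.8, 18.7, 1.2]) → bbox [-13.5,1.2,12.5] .. [-9.7,19.9,13.7]
B = sphere(r=7.6) → bbox [-7.6,-7.6,-7.6] .. [7.6,7.6,7.6]
lo = A.lo+B.lo = [-13.5-7.6, 1.2-7.6, 12.5-7.6] = [-21.100,-6.400,4.900]
hi = A.hi+B.hi = [-9.7+7.6, 19.9+7.6, 13.7+7.6] = [-2.100,27.500,21.300]
diag = √(19²+33.9²+16.4²) = √1779.17 = 42.180

min=[-21.100,-6.400,4.900] max=[-2.100,27.500,21.300] diag=42.180


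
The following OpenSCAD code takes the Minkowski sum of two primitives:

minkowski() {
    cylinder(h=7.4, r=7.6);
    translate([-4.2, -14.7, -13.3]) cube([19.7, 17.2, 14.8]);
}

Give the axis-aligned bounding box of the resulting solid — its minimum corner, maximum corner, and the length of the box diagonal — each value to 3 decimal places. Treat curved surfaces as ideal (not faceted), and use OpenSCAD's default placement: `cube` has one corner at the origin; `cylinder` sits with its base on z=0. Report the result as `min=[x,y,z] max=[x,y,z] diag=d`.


min=[-11.800,-22.300,-13.300] max=[23.100,10.100,8.900] diag=52.542

A = translate([-4.2, -14.7, -13.3]) cube([19.7, 17.2, 14.8]) → bbox [-4.2,-14.7,-13.3] .. [15.5,2.5,1.5]
B = cylinder(h=7.4, r=7.6) → bbox [-7.6,-7.6,0] .. [7.6,7.6,7.4]
lo = A.lo+B.lo = [-4.2-7.6, -14.7-7.6, -13.3+0] = [-11.800,-22.300,-13.300]
hi = A.hi+B.hi = [15.5+7.6, 2.5+7.6, 1.5+7.4] = [23.100,10.100,8.900]
diag = √(34.9²+32.4²+22.2²) = √2760.61 = 52.542


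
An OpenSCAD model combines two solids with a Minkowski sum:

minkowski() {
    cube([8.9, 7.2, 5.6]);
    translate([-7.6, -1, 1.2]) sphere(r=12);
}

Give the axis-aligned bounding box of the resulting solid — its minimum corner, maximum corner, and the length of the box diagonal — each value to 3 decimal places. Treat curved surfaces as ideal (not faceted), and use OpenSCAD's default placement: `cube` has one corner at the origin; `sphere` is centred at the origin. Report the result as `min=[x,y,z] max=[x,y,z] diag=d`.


A = translate([-7.6, -1, 1.2]) sphere(r=12) → bbox [-19.6,-13,-10.8] .. [4.4,11,13.2]
B = cube([8.9, 7.2, 5.6]) → bbox [0,0,0] .. [8.9,7.2,5.6]
lo = A.lo+B.lo = [-19.6+0, -13+0, -10.8+0] = [-19.600,-13.000,-10.800]
hi = A.hi+B.hi = [4.4+8.9, 11+7.2, 13.2+5.6] = [13.300,18.200,18.800]
diag = √(32.9²+31.2²+29.6²) = √2932.01 = 54.148

min=[-19.600,-13.000,-10.800] max=[13.300,18.200,18.800] diag=54.148


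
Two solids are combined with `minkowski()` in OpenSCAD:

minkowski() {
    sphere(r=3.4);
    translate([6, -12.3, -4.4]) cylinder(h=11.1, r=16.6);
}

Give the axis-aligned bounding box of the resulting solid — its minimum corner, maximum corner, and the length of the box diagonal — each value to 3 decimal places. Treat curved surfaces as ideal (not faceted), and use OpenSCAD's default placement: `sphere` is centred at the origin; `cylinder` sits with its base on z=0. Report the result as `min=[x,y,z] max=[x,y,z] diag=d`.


A = translate([6, -12.3, -4.4]) cylinder(h=11.1, r=16.6) → bbox [-10.6,-28.9,-4.4] .. [22.6,4.3,6.7]
B = sphere(r=3.4) → bbox [-3.4,-3.4,-3.4] .. [3.4,3.4,3.4]
lo = A.lo+B.lo = [-10.6-3.4, -28.9-3.4, -4.4-3.4] = [-14.000,-32.300,-7.800]
hi = A.hi+B.hi = [22.6+3.4, 4.3+3.4, 6.7+3.4] = [26.000,7.700,10.100]
diag = √(40²+40²+17.9²) = √3520.41 = 59.333

min=[-14.000,-32.300,-7.800] max=[26.000,7.700,10.100] diag=59.333


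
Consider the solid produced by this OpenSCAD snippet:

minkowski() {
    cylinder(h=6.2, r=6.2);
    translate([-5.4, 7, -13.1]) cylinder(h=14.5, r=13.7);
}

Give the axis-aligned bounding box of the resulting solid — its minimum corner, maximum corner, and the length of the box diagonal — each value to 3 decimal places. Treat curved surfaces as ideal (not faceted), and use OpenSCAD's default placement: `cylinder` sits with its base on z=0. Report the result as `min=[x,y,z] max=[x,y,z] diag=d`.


min=[-25.300,-12.900,-13.100] max=[14.500,26.900,7.600] diag=59.971

A = translate([-5.4, 7, -13.1]) cylinder(h=14.5, r=13.7) → bbox [-19.1,-6.7,-13.1] .. [8.3,20.7,1.4]
B = cylinder(h=6.2, r=6.2) → bbox [-6.2,-6.2,0] .. [6.2,6.2,6.2]
lo = A.lo+B.lo = [-19.1-6.2, -6.7-6.2, -13.1+0] = [-25.300,-12.900,-13.100]
hi = A.hi+B.hi = [8.3+6.2, 20.7+6.2, 1.4+6.2] = [14.500,26.900,7.600]
diag = √(39.8²+39.8²+20.7²) = √3596.57 = 59.971


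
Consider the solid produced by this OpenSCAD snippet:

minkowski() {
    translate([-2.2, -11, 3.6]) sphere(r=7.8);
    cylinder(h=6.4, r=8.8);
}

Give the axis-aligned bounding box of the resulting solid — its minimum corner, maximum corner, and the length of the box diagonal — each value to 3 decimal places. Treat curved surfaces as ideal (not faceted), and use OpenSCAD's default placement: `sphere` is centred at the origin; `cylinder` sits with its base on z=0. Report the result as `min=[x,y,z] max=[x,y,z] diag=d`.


min=[-18.800,-27.600,-4.200] max=[14.400,5.600,17.800] diag=51.851

A = translate([-2.2, -11, 3.6]) sphere(r=7.8) → bbox [-10,-18.8,-4.2] .. [5.6,-3.2,11.4]
B = cylinder(h=6.4, r=8.8) → bbox [-8.8,-8.8,0] .. [8.8,8.8,6.4]
lo = A.lo+B.lo = [-10-8.8, -18.8-8.8, -4.2+0] = [-18.800,-27.600,-4.200]
hi = A.hi+B.hi = [5.6+8.8, -3.2+8.8, 11.4+6.4] = [14.400,5.600,17.800]
diag = √(33.2²+33.2²+22²) = √2688.48 = 51.851


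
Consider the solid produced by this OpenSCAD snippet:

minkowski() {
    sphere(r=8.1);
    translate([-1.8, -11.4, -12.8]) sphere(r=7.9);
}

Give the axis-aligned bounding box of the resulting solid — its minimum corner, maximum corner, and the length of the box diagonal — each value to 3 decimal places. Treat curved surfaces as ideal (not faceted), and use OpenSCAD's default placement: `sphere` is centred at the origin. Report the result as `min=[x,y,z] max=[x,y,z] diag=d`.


min=[-17.800,-27.400,-28.800] max=[14.200,4.600,3.200] diag=55.426

A = translate([-1.8, -11.4, -12.8]) sphere(r=7.9) → bbox [-9.7,-19.3,-20.7] .. [6.1,-3.5,-4.9]
B = sphere(r=8.1) → bbox [-8.1,-8.1,-8.1] .. [8.1,8.1,8.1]
lo = A.lo+B.lo = [-9.7-8.1, -19.3-8.1, -20.7-8.1] = [-17.800,-27.400,-28.800]
hi = A.hi+B.hi = [6.1+8.1, -3.5+8.1, -4.9+8.1] = [14.200,4.600,3.200]
diag = √(32²+32²+32²) = √3072 = 55.426


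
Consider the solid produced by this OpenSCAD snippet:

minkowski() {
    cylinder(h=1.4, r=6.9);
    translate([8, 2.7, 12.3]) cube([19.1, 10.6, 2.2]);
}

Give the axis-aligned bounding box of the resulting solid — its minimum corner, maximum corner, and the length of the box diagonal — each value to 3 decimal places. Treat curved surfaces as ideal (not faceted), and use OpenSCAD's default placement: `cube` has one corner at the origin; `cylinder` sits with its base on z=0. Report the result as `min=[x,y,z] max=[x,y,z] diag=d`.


min=[1.100,-4.200,12.300] max=[34.000,20.200,15.900] diag=41.118

A = translate([8, 2.7, 12.3]) cube([19.1, 10.6, 2.2]) → bbox [8,2.7,12.3] .. [27.1,13.3,14.5]
B = cylinder(h=1.4, r=6.9) → bbox [-6.9,-6.9,0] .. [6.9,6.9,1.4]
lo = A.lo+B.lo = [8-6.9, 2.7-6.9, 12.3+0] = [1.100,-4.200,12.300]
hi = A.hi+B.hi = [27.1+6.9, 13.3+6.9, 14.5+1.4] = [34.000,20.200,15.900]
diag = √(32.9²+24.4²+3.6²) = √1690.73 = 41.118


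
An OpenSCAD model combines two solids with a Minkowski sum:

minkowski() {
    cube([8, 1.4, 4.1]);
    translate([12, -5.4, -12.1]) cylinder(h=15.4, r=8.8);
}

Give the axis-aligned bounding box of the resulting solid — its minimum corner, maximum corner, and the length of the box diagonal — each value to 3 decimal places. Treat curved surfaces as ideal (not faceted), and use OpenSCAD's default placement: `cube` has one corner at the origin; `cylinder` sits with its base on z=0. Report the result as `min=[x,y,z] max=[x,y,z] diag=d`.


A = translate([12, -5.4, -12.1]) cylinder(h=15.4, r=8.8) → bbox [3.2,-14.2,-12.1] .. [20.8,3.4,3.3]
B = cube([8, 1.4, 4.1]) → bbox [0,0,0] .. [8,1.4,4.1]
lo = A.lo+B.lo = [3.2+0, -14.2+0, -12.1+0] = [3.200,-14.200,-12.100]
hi = A.hi+B.hi = [20.8+8, 3.4+1.4, 3.3+4.1] = [28.800,4.800,7.400]
diag = √(25.6²+19²+19.5²) = √1396.61 = 37.371

min=[3.200,-14.200,-12.100] max=[28.800,4.800,7.400] diag=37.371


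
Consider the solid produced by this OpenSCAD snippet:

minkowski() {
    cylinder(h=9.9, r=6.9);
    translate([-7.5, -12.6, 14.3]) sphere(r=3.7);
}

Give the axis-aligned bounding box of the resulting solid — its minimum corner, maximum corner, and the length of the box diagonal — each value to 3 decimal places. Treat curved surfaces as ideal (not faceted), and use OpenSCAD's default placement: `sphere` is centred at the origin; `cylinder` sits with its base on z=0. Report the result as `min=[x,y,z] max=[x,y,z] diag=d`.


A = translate([-7.5, -12.6, 14.3]) sphere(r=3.7) → bbox [-11.2,-16.3,10.6] .. [-3.8,-8.9,18]
B = cylinder(h=9.9, r=6.9) → bbox [-6.9,-6.9,0] .. [6.9,6.9,9.9]
lo = A.lo+B.lo = [-11.2-6.9, -16.3-6.9, 10.6+0] = [-18.100,-23.200,10.600]
hi = A.hi+B.hi = [-3.8+6.9, -8.9+6.9, 18+9.9] = [3.100,-2.000,27.900]
diag = √(21.2²+21.2²+17.3²) = √1198.17 = 34.615

min=[-18.100,-23.200,10.600] max=[3.100,-2.000,27.900] diag=34.615


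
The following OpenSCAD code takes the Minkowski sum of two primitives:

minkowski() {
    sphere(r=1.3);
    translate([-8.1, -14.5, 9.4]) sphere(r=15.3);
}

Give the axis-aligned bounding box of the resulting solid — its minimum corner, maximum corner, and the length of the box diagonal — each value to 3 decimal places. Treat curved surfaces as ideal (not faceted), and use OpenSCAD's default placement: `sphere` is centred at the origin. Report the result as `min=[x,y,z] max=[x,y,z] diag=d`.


A = translate([-8.1, -14.5, 9.4]) sphere(r=15.3) → bbox [-23.4,-29.8,-5.9] .. [7.2,0.8,24.7]
B = sphere(r=1.3) → bbox [-1.3,-1.3,-1.3] .. [1.3,1.3,1.3]
lo = A.lo+B.lo = [-23.4-1.3, -29.8-1.3, -5.9-1.3] = [-24.700,-31.100,-7.200]
hi = A.hi+B.hi = [7.2+1.3, 0.8+1.3, 24.7+1.3] = [8.500,2.100,26.000]
diag = √(33.2²+33.2²+33.2²) = √3306.72 = 57.504

min=[-24.700,-31.100,-7.200] max=[8.500,2.100,26.000] diag=57.504


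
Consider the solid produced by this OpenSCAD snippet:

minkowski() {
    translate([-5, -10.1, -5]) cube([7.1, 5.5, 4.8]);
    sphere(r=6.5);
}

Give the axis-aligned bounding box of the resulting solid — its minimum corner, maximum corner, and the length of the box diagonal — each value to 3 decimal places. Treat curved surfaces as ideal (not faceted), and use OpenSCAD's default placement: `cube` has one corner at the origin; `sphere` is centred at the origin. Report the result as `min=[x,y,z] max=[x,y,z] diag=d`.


min=[-11.500,-16.600,-11.500] max=[8.600,1.900,6.300] diag=32.605

A = translate([-5, -10.1, -5]) cube([7.1, 5.5, 4.8]) → bbox [-5,-10.1,-5] .. [2.1,-4.6,-0.2]
B = sphere(r=6.5) → bbox [-6.5,-6.5,-6.5] .. [6.5,6.5,6.5]
lo = A.lo+B.lo = [-5-6.5, -10.1-6.5, -5-6.5] = [-11.500,-16.600,-11.500]
hi = A.hi+B.hi = [2.1+6.5, -4.6+6.5, -0.2+6.5] = [8.600,1.900,6.300]
diag = √(20.1²+18.5²+17.8²) = √1063.1 = 32.605


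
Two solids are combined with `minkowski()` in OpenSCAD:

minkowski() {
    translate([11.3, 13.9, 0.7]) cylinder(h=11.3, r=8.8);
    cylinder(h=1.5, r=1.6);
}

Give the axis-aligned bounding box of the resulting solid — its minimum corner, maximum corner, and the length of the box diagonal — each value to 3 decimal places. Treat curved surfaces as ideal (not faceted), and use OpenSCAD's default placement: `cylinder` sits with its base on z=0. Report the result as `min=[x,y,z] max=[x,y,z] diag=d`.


A = translate([11.3, 13.9, 0.7]) cylinder(h=11.3, r=8.8) → bbox [2.5,5.1,0.7] .. [20.1,22.7,12]
B = cylinder(h=1.5, r=1.6) → bbox [-1.6,-1.6,0] .. [1.6,1.6,1.5]
lo = A.lo+B.lo = [2.5-1.6, 5.1-1.6, 0.7+0] = [0.900,3.500,0.700]
hi = A.hi+B.hi = [20.1+1.6, 22.7+1.6, 12+1.5] = [21.700,24.300,13.500]
diag = √(20.8²+20.8²+12.8²) = √1029.12 = 32.080

min=[0.900,3.500,0.700] max=[21.700,24.300,13.500] diag=32.080


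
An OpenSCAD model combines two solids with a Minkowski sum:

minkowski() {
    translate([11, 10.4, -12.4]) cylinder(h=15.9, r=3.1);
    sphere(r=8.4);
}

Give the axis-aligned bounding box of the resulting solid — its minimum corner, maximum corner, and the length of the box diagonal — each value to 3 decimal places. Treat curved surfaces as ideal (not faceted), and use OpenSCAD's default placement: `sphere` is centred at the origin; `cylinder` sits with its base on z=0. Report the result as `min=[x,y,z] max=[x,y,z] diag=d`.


A = translate([11, 10.4, -12.4]) cylinder(h=15.9, r=3.1) → bbox [7.9,7.3,-12.4] .. [14.1,13.5,3.5]
B = sphere(r=8.4) → bbox [-8.4,-8.4,-8.4] .. [8.4,8.4,8.4]
lo = A.lo+B.lo = [7.9-8.4, 7.3-8.4, -12.4-8.4] = [-0.500,-1.100,-20.800]
hi = A.hi+B.hi = [14.1+8.4, 13.5+8.4, 3.5+8.4] = [22.500,21.900,11.900]
diag = √(23²+23²+32.7²) = √2127.29 = 46.123

min=[-0.500,-1.100,-20.800] max=[22.500,21.900,11.900] diag=46.123


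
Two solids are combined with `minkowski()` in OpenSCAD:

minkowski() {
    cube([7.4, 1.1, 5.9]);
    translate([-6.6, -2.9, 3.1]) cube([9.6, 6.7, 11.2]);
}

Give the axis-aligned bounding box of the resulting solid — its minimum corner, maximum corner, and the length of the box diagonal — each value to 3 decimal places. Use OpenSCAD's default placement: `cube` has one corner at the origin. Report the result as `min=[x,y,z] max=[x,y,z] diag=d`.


min=[-6.600,-2.900,3.100] max=[10.400,4.900,20.200] diag=25.343

A = translate([-6.6, -2.9, 3.1]) cube([9.6, 6.7, 11.2]) → bbox [-6.6,-2.9,3.1] .. [3,3.8,14.3]
B = cube([7.4, 1.1, 5.9]) → bbox [0,0,0] .. [7.4,1.1,5.9]
lo = A.lo+B.lo = [-6.6+0, -2.9+0, 3.1+0] = [-6.600,-2.900,3.100]
hi = A.hi+B.hi = [3+7.4, 3.8+1.1, 14.3+5.9] = [10.400,4.900,20.200]
diag = √(17²+7.8²+17.1²) = √642.25 = 25.343


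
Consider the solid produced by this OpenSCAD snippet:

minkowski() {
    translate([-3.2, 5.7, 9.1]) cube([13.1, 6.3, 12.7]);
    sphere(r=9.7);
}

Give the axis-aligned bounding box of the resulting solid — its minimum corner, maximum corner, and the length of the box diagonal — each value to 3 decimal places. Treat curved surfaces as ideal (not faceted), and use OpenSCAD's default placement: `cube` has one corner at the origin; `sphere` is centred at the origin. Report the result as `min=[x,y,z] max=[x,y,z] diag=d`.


A = translate([-3.2, 5.7, 9.1]) cube([13.1, 6.3, 12.7]) → bbox [-3.2,5.7,9.1] .. [9.9,12,21.8]
B = sphere(r=9.7) → bbox [-9.7,-9.7,-9.7] .. [9.7,9.7,9.7]
lo = A.lo+B.lo = [-3.2-9.7, 5.7-9.7, 9.1-9.7] = [-12.900,-4.000,-0.600]
hi = A.hi+B.hi = [9.9+9.7, 12+9.7, 21.8+9.7] = [19.600,21.700,31.500]
diag = √(32.5²+25.7²+32.1²) = √2747.15 = 52.413

min=[-12.900,-4.000,-0.600] max=[19.600,21.700,31.500] diag=52.413


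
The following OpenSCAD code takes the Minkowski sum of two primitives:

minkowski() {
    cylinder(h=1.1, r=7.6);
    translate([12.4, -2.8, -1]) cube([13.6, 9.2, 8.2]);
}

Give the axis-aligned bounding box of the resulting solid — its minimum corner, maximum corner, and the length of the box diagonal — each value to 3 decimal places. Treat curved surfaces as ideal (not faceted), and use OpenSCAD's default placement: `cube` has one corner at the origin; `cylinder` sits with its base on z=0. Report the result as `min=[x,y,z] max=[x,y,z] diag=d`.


min=[4.800,-10.400,-1.000] max=[33.600,14.000,8.300] diag=38.875

A = translate([12.4, -2.8, -1]) cube([13.6, 9.2, 8.2]) → bbox [12.4,-2.8,-1] .. [26,6.4,7.2]
B = cylinder(h=1.1, r=7.6) → bbox [-7.6,-7.6,0] .. [7.6,7.6,1.1]
lo = A.lo+B.lo = [12.4-7.6, -2.8-7.6, -1+0] = [4.800,-10.400,-1.000]
hi = A.hi+B.hi = [26+7.6, 6.4+7.6, 7.2+1.1] = [33.600,14.000,8.300]
diag = √(28.8²+24.4²+9.3²) = √1511.29 = 38.875


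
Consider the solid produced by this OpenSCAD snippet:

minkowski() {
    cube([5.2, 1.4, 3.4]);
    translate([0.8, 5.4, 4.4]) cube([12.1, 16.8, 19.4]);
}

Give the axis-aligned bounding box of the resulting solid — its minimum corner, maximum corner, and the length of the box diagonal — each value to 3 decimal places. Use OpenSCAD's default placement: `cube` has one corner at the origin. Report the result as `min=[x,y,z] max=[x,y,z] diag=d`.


A = translate([0.8, 5.4, 4.4]) cube([12.1, 16.8, 19.4]) → bbox [0.8,5.4,4.4] .. [12.9,22.2,23.8]
B = cube([5.2, 1.4, 3.4]) → bbox [0,0,0] .. [5.2,1.4,3.4]
lo = A.lo+B.lo = [0.8+0, 5.4+0, 4.4+0] = [0.800,5.400,4.400]
hi = A.hi+B.hi = [12.9+5.2, 22.2+1.4, 23.8+3.4] = [18.100,23.600,27.200]
diag = √(17.3²+18.2²+22.8²) = √1150.37 = 33.917

min=[0.800,5.400,4.400] max=[18.100,23.600,27.200] diag=33.917


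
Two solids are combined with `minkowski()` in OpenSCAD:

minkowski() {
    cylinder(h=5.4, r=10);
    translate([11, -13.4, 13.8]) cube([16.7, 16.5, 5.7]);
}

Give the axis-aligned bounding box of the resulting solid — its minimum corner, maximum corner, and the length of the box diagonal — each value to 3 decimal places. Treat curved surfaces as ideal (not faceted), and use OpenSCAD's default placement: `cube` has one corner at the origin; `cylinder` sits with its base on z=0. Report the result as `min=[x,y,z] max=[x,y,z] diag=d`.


A = translate([11, -13.4, 13.8]) cube([16.7, 16.5, 5.7]) → bbox [11,-13.4,13.8] .. [27.7,3.1,19.5]
B = cylinder(h=5.4, r=10) → bbox [-10,-10,0] .. [10,10,5.4]
lo = A.lo+B.lo = [11-10, -13.4-10, 13.8+0] = [1.000,-23.400,13.800]
hi = A.hi+B.hi = [27.7+10, 3.1+10, 19.5+5.4] = [37.700,13.100,24.900]
diag = √(36.7²+36.5²+11.1²) = √2802.35 = 52.937

min=[1.000,-23.400,13.800] max=[37.700,13.100,24.900] diag=52.937


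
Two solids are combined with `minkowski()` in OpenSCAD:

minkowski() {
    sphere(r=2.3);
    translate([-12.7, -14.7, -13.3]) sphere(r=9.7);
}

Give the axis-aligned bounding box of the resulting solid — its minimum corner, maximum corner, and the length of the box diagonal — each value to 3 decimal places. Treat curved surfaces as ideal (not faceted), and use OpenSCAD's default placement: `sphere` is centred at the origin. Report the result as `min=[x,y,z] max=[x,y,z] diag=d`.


A = translate([-12.7, -14.7, -13.3]) sphere(r=9.7) → bbox [-22.4,-24.4,-23] .. [-3,-5,-3.6]
B = sphere(r=2.3) → bbox [-2.3,-2.3,-2.3] .. [2.3,2.3,2.3]
lo = A.lo+B.lo = [-22.4-2.3, -24.4-2.3, -23-2.3] = [-24.700,-26.700,-25.300]
hi = A.hi+B.hi = [-3+2.3, -5+2.3, -3.6+2.3] = [-0.700,-2.700,-1.300]
diag = √(24²+24²+24²) = √1728 = 41.569

min=[-24.700,-26.700,-25.300] max=[-0.700,-2.700,-1.300] diag=41.569


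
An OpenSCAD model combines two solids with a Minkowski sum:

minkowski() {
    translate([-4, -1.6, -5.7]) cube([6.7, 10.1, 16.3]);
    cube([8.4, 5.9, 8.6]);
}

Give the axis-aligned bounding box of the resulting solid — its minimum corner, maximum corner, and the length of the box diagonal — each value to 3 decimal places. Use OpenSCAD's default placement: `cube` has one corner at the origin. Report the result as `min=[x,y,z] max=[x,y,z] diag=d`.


min=[-4.000,-1.600,-5.700] max=[11.100,14.400,19.200] diag=33.227

A = translate([-4, -1.6, -5.7]) cube([6.7, 10.1, 16.3]) → bbox [-4,-1.6,-5.7] .. [2.7,8.5,10.6]
B = cube([8.4, 5.9, 8.6]) → bbox [0,0,0] .. [8.4,5.9,8.6]
lo = A.lo+B.lo = [-4+0, -1.6+0, -5.7+0] = [-4.000,-1.600,-5.700]
hi = A.hi+B.hi = [2.7+8.4, 8.5+5.9, 10.6+8.6] = [11.100,14.400,19.200]
diag = √(15.1²+16²+24.9²) = √1104.02 = 33.227


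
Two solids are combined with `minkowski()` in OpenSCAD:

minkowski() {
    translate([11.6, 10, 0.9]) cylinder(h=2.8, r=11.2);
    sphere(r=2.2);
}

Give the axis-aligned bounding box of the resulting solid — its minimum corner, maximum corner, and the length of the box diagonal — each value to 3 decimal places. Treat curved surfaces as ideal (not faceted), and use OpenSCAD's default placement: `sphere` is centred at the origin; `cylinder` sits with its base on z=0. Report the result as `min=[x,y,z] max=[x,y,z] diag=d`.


min=[-1.800,-3.400,-1.300] max=[25.000,23.400,5.900] diag=38.579

A = translate([11.6, 10, 0.9]) cylinder(h=2.8, r=11.2) → bbox [0.4,-1.2,0.9] .. [22.8,21.2,3.7]
B = sphere(r=2.2) → bbox [-2.2,-2.2,-2.2] .. [2.2,2.2,2.2]
lo = A.lo+B.lo = [0.4-2.2, -1.2-2.2, 0.9-2.2] = [-1.800,-3.400,-1.300]
hi = A.hi+B.hi = [22.8+2.2, 21.2+2.2, 3.7+2.2] = [25.000,23.400,5.900]
diag = √(26.8²+26.8²+7.2²) = √1488.32 = 38.579


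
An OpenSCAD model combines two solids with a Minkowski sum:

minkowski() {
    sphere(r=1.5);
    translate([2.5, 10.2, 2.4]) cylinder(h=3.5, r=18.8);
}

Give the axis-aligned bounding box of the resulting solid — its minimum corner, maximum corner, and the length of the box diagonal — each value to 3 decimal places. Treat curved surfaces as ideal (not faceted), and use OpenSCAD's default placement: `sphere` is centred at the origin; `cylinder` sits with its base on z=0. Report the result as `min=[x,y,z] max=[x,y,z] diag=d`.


A = translate([2.5, 10.2, 2.4]) cylinder(h=3.5, r=18.8) → bbox [-16.3,-8.6,2.4] .. [21.3,29,5.9]
B = sphere(r=1.5) → bbox [-1.5,-1.5,-1.5] .. [1.5,1.5,1.5]
lo = A.lo+B.lo = [-16.3-1.5, -8.6-1.5, 2.4-1.5] = [-17.800,-10.100,0.900]
hi = A.hi+B.hi = [21.3+1.5, 29+1.5, 5.9+1.5] = [22.800,30.500,7.400]
diag = √(40.6²+40.6²+6.5²) = √3338.97 = 57.784

min=[-17.800,-10.100,0.900] max=[22.800,30.500,7.400] diag=57.784


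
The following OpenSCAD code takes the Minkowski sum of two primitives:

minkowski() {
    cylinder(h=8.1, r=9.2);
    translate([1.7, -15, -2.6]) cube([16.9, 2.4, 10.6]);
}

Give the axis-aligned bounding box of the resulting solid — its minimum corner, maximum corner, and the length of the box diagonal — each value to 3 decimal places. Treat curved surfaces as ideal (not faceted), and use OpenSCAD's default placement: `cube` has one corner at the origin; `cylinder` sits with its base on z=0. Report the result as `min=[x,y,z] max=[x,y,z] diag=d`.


A = translate([1.7, -15, -2.6]) cube([16.9, 2.4, 10.6]) → bbox [1.7,-15,-2.6] .. [18.6,-12.6,8]
B = cylinder(h=8.1, r=9.2) → bbox [-9.2,-9.2,0] .. [9.2,9.2,8.1]
lo = A.lo+B.lo = [1.7-9.2, -15-9.2, -2.6+0] = [-7.500,-24.200,-2.600]
hi = A.hi+B.hi = [18.6+9.2, -12.6+9.2, 8+8.1] = [27.800,-3.400,16.100]
diag = √(35.3²+20.8²+18.7²) = √2028.42 = 45.038

min=[-7.500,-24.200,-2.600] max=[27.800,-3.400,16.100] diag=45.038


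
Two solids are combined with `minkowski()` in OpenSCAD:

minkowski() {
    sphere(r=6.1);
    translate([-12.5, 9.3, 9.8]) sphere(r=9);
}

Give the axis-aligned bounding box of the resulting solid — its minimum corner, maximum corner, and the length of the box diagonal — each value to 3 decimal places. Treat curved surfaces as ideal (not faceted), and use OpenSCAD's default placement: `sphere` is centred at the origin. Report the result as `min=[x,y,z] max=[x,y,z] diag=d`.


A = translate([-12.5, 9.3, 9.8]) sphere(r=9) → bbox [-21.5,0.3,0.8] .. [-3.5,18.3,18.8]
B = sphere(r=6.1) → bbox [-6.1,-6.1,-6.1] .. [6.1,6.1,6.1]
lo = A.lo+B.lo = [-21.5-6.1, 0.3-6.1, 0.8-6.1] = [-27.600,-5.800,-5.300]
hi = A.hi+B.hi = [-3.5+6.1, 18.3+6.1, 18.8+6.1] = [2.600,24.400,24.900]
diag = √(30.2²+30.2²+30.2²) = √2736.12 = 52.308

min=[-27.600,-5.800,-5.300] max=[2.600,24.400,24.900] diag=52.308


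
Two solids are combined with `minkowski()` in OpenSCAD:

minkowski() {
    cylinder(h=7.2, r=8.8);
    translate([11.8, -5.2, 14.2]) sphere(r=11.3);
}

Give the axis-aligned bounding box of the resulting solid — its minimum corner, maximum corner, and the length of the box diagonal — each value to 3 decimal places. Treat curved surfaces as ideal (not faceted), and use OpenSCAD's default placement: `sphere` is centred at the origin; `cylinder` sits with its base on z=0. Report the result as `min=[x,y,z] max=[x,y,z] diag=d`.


min=[-8.300,-25.300,2.900] max=[31.900,14.900,32.700] diag=64.188

A = translate([11.8, -5.2, 14.2]) sphere(r=11.3) → bbox [0.5,-16.5,2.9] .. [23.1,6.1,25.5]
B = cylinder(h=7.2, r=8.8) → bbox [-8.8,-8.8,0] .. [8.8,8.8,7.2]
lo = A.lo+B.lo = [0.5-8.8, -16.5-8.8, 2.9+0] = [-8.300,-25.300,2.900]
hi = A.hi+B.hi = [23.1+8.8, 6.1+8.8, 25.5+7.2] = [31.900,14.900,32.700]
diag = √(40.2²+40.2²+29.8²) = √4120.12 = 64.188


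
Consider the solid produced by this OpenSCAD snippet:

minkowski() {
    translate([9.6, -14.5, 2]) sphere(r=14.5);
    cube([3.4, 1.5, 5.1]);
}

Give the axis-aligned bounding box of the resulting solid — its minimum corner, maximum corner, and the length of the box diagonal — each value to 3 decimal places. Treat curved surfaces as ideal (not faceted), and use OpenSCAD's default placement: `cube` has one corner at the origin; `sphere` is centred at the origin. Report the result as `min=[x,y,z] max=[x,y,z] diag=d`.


A = translate([9.6, -14.5, 2]) sphere(r=14.5) → bbox [-4.9,-29,-12.5] .. [24.1,0,16.5]
B = cube([3.4, 1.5, 5.1]) → bbox [0,0,0] .. [3.4,1.5,5.1]
lo = A.lo+B.lo = [-4.9+0, -29+0, -12.5+0] = [-4.900,-29.000,-12.500]
hi = A.hi+B.hi = [24.1+3.4, 0+1.5, 16.5+5.1] = [27.500,1.500,21.600]
diag = √(32.4²+30.5²+34.1²) = √3142.82 = 56.061

min=[-4.900,-29.000,-12.500] max=[27.500,1.500,21.600] diag=56.061


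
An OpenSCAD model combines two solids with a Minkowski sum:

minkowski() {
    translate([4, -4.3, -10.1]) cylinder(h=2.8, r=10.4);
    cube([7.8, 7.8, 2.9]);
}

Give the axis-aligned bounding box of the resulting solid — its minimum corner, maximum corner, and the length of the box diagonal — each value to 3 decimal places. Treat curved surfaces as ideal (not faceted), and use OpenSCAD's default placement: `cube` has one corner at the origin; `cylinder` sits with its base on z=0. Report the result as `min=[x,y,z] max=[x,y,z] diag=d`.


min=[-6.400,-14.700,-10.100] max=[22.200,13.900,-4.400] diag=40.846

A = translate([4, -4.3, -10.1]) cylinder(h=2.8, r=10.4) → bbox [-6.4,-14.7,-10.1] .. [14.4,6.1,-7.3]
B = cube([7.8, 7.8, 2.9]) → bbox [0,0,0] .. [7.8,7.8,2.9]
lo = A.lo+B.lo = [-6.4+0, -14.7+0, -10.1+0] = [-6.400,-14.700,-10.100]
hi = A.hi+B.hi = [14.4+7.8, 6.1+7.8, -7.3+2.9] = [22.200,13.900,-4.400]
diag = √(28.6²+28.6²+5.7²) = √1668.41 = 40.846


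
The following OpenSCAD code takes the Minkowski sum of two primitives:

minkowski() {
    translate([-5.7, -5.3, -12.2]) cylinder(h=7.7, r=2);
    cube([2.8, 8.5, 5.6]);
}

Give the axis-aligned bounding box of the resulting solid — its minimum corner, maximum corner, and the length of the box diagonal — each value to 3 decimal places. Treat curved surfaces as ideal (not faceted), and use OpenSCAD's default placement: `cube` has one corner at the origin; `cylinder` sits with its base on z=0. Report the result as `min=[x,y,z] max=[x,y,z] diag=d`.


min=[-7.700,-7.300,-12.200] max=[-0.900,5.200,1.100] diag=19.478

A = translate([-5.7, -5.3, -12.2]) cylinder(h=7.7, r=2) → bbox [-7.7,-7.3,-12.2] .. [-3.7,-3.3,-4.5]
B = cube([2.8, 8.5, 5.6]) → bbox [0,0,0] .. [2.8,8.5,5.6]
lo = A.lo+B.lo = [-7.7+0, -7.3+0, -12.2+0] = [-7.700,-7.300,-12.200]
hi = A.hi+B.hi = [-3.7+2.8, -3.3+8.5, -4.5+5.6] = [-0.900,5.200,1.100]
diag = √(6.8²+12.5²+13.3²) = √379.38 = 19.478


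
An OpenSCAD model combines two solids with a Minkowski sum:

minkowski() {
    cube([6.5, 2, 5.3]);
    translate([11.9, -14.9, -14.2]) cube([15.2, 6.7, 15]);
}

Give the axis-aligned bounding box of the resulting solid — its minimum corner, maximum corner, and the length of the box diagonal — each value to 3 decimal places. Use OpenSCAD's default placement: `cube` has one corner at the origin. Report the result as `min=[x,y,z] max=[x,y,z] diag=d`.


A = translate([11.9, -14.9, -14.2]) cube([15.2, 6.7, 15]) → bbox [11.9,-14.9,-14.2] .. [27.1,-8.2,0.8]
B = cube([6.5, 2, 5.3]) → bbox [0,0,0] .. [6.5,2,5.3]
lo = A.lo+B.lo = [11.9+0, -14.9+0, -14.2+0] = [11.900,-14.900,-14.200]
hi = A.hi+B.hi = [27.1+6.5, -8.2+2, 0.8+5.3] = [33.600,-6.200,6.100]
diag = √(21.7²+8.7²+20.3²) = √958.67 = 30.962

min=[11.900,-14.900,-14.200] max=[33.600,-6.200,6.100] diag=30.962


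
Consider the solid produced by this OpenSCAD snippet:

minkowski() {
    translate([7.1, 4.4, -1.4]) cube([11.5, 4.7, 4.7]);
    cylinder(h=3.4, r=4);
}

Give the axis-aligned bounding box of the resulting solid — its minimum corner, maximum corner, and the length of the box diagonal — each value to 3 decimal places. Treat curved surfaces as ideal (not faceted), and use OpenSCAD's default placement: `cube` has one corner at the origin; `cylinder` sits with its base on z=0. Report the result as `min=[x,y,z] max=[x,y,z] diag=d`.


A = translate([7.1, 4.4, -1.4]) cube([11.5, 4.7, 4.7]) → bbox [7.1,4.4,-1.4] .. [18.6,9.1,3.3]
B = cylinder(h=3.4, r=4) → bbox [-4,-4,0] .. [4,4,3.4]
lo = A.lo+B.lo = [7.1-4, 4.4-4, -1.4+0] = [3.100,0.400,-1.400]
hi = A.hi+B.hi = [18.6+4, 9.1+4, 3.3+3.4] = [22.600,13.100,6.700]
diag = √(19.5²+12.7²+8.1²) = √607.15 = 24.640

min=[3.100,0.400,-1.400] max=[22.600,13.100,6.700] diag=24.640


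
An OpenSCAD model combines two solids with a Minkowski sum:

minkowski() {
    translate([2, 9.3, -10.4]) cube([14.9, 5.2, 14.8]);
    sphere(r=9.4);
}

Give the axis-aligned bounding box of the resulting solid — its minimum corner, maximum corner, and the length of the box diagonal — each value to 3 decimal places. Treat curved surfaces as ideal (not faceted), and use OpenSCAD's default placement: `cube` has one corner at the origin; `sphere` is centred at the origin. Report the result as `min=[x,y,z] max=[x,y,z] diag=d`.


A = translate([2, 9.3, -10.4]) cube([14.9, 5.2, 14.8]) → bbox [2,9.3,-10.4] .. [16.9,14.5,4.4]
B = sphere(r=9.4) → bbox [-9.4,-9.4,-9.4] .. [9.4,9.4,9.4]
lo = A.lo+B.lo = [2-9.4, 9.3-9.4, -10.4-9.4] = [-7.400,-0.100,-19.800]
hi = A.hi+B.hi = [16.9+9.4, 14.5+9.4, 4.4+9.4] = [26.300,23.900,13.800]
diag = √(33.7²+24²+33.6²) = √2840.65 = 53.298

min=[-7.400,-0.100,-19.800] max=[26.300,23.900,13.800] diag=53.298


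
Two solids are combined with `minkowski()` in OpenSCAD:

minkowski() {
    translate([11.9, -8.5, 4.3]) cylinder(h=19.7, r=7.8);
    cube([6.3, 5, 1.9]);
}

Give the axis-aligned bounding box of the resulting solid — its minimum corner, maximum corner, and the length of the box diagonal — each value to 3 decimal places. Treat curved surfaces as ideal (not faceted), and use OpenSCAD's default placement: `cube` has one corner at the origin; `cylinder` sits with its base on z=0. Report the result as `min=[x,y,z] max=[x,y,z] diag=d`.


min=[4.100,-16.300,4.300] max=[26.000,4.300,25.900] diag=37.021

A = translate([11.9, -8.5, 4.3]) cylinder(h=19.7, r=7.8) → bbox [4.1,-16.3,4.3] .. [19.7,-0.7,24]
B = cube([6.3, 5, 1.9]) → bbox [0,0,0] .. [6.3,5,1.9]
lo = A.lo+B.lo = [4.1+0, -16.3+0, 4.3+0] = [4.100,-16.300,4.300]
hi = A.hi+B.hi = [19.7+6.3, -0.7+5, 24+1.9] = [26.000,4.300,25.900]
diag = √(21.9²+20.6²+21.6²) = √1370.53 = 37.021


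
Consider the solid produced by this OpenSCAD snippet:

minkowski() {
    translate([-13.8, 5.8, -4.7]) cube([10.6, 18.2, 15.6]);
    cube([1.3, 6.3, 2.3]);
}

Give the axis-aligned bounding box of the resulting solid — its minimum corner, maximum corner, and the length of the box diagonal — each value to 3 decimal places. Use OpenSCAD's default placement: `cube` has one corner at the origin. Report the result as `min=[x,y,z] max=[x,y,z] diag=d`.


A = translate([-13.8, 5.8, -4.7]) cube([10.6, 18.2, 15.6]) → bbox [-13.8,5.8,-4.7] .. [-3.2,24,10.9]
B = cube([1.3, 6.3, 2.3]) → bbox [0,0,0] .. [1.3,6.3,2.3]
lo = A.lo+B.lo = [-13.8+0, 5.8+0, -4.7+0] = [-13.800,5.800,-4.700]
hi = A.hi+B.hi = [-3.2+1.3, 24+6.3, 10.9+2.3] = [-1.900,30.300,13.200]
diag = √(11.9²+24.5²+17.9²) = √1062.27 = 32.592

min=[-13.800,5.800,-4.700] max=[-1.900,30.300,13.200] diag=32.592


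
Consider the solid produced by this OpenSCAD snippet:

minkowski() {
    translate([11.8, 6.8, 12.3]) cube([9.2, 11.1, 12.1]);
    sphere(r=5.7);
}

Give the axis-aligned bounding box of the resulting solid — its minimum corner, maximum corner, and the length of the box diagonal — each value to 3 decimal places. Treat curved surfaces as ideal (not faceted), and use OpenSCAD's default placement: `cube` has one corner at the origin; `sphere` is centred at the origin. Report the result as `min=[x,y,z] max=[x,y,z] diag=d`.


min=[6.100,1.100,6.600] max=[26.700,23.600,30.100] diag=38.508

A = translate([11.8, 6.8, 12.3]) cube([9.2, 11.1, 12.1]) → bbox [11.8,6.8,12.3] .. [21,17.9,24.4]
B = sphere(r=5.7) → bbox [-5.7,-5.7,-5.7] .. [5.7,5.7,5.7]
lo = A.lo+B.lo = [11.8-5.7, 6.8-5.7, 12.3-5.7] = [6.100,1.100,6.600]
hi = A.hi+B.hi = [21+5.7, 17.9+5.7, 24.4+5.7] = [26.700,23.600,30.100]
diag = √(20.6²+22.5²+23.5²) = √1482.86 = 38.508


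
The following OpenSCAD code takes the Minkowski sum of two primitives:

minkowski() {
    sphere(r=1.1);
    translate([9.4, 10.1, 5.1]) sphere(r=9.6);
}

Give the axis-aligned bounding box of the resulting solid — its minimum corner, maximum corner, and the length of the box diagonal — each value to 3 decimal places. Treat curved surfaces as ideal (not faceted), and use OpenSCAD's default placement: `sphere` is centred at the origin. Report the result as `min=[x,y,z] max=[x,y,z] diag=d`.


A = translate([9.4, 10.1, 5.1]) sphere(r=9.6) → bbox [-0.2,0.5,-4.5] .. [19,19.7,14.7]
B = sphere(r=1.1) → bbox [-1.1,-1.1,-1.1] .. [1.1,1.1,1.1]
lo = A.lo+B.lo = [-0.2-1.1, 0.5-1.1, -4.5-1.1] = [-1.300,-0.600,-5.600]
hi = A.hi+B.hi = [19+1.1, 19.7+1.1, 14.7+1.1] = [20.100,20.800,15.800]
diag = √(21.4²+21.4²+21.4²) = √1373.88 = 37.066

min=[-1.300,-0.600,-5.600] max=[20.100,20.800,15.800] diag=37.066


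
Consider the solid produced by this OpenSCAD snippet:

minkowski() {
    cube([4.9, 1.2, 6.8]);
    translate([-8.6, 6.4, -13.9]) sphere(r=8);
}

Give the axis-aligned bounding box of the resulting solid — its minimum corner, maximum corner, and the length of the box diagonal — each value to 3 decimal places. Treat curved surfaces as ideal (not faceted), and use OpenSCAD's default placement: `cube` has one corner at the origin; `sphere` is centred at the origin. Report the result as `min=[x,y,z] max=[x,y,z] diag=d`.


A = translate([-8.6, 6.4, -13.9]) sphere(r=8) → bbox [-16.6,-1.6,-21.9] .. [-0.6,14.4,-5.9]
B = cube([4.9, 1.2, 6.8]) → bbox [0,0,0] .. [4.9,1.2,6.8]
lo = A.lo+B.lo = [-16.6+0, -1.6+0, -21.9+0] = [-16.600,-1.600,-21.900]
hi = A.hi+B.hi = [-0.6+4.9, 14.4+1.2, -5.9+6.8] = [4.300,15.600,0.900]
diag = √(20.9²+17.2²+22.8²) = √1252.49 = 35.391

min=[-16.600,-1.600,-21.900] max=[4.300,15.600,0.900] diag=35.391


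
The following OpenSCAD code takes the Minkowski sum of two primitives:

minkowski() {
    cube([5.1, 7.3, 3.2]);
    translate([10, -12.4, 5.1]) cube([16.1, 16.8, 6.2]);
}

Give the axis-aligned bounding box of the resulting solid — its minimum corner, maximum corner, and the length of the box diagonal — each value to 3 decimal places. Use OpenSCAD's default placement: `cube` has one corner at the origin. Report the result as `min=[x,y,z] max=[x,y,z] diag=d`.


min=[10.000,-12.400,5.100] max=[31.200,11.700,14.500] diag=33.446

A = translate([10, -12.4, 5.1]) cube([16.1, 16.8, 6.2]) → bbox [10,-12.4,5.1] .. [26.1,4.4,11.3]
B = cube([5.1, 7.3, 3.2]) → bbox [0,0,0] .. [5.1,7.3,3.2]
lo = A.lo+B.lo = [10+0, -12.4+0, 5.1+0] = [10.000,-12.400,5.100]
hi = A.hi+B.hi = [26.1+5.1, 4.4+7.3, 11.3+3.2] = [31.200,11.700,14.500]
diag = √(21.2²+24.1²+9.4²) = √1118.61 = 33.446
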